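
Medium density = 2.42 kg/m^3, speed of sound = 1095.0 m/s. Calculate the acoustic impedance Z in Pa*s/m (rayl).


Given values:
  rho = 2.42 kg/m^3
  c = 1095.0 m/s
Formula: Z = rho * c
Z = 2.42 * 1095.0
Z = 2649.9

2649.9 rayl


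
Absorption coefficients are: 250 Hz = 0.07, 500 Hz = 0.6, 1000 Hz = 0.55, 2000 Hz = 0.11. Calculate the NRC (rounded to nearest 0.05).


Given values:
  a_250 = 0.07, a_500 = 0.6
  a_1000 = 0.55, a_2000 = 0.11
Formula: NRC = (a250 + a500 + a1000 + a2000) / 4
Sum = 0.07 + 0.6 + 0.55 + 0.11 = 1.33
NRC = 1.33 / 4 = 0.3325
Rounded to nearest 0.05: 0.35

0.35


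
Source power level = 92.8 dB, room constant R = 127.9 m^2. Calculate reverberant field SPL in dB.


Given values:
  Lw = 92.8 dB, R = 127.9 m^2
Formula: SPL = Lw + 10 * log10(4 / R)
Compute 4 / R = 4 / 127.9 = 0.031274
Compute 10 * log10(0.031274) = -15.0482
SPL = 92.8 + (-15.0482) = 77.75

77.75 dB


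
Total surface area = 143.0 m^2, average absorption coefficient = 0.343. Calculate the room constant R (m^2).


Given values:
  S = 143.0 m^2, alpha = 0.343
Formula: R = S * alpha / (1 - alpha)
Numerator: 143.0 * 0.343 = 49.049
Denominator: 1 - 0.343 = 0.657
R = 49.049 / 0.657 = 74.66

74.66 m^2


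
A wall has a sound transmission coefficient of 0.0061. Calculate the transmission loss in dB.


Given values:
  tau = 0.0061
Formula: TL = 10 * log10(1 / tau)
Compute 1 / tau = 1 / 0.0061 = 163.9344
Compute log10(163.9344) = 2.21467
TL = 10 * 2.21467 = 22.15

22.15 dB


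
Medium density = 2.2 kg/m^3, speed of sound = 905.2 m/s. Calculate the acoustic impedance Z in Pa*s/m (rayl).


Given values:
  rho = 2.2 kg/m^3
  c = 905.2 m/s
Formula: Z = rho * c
Z = 2.2 * 905.2
Z = 1991.44

1991.44 rayl


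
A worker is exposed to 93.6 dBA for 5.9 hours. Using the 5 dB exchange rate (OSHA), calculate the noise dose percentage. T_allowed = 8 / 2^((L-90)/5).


Given values:
  L = 93.6 dBA, T = 5.9 hours
Formula: T_allowed = 8 / 2^((L - 90) / 5)
Compute exponent: (93.6 - 90) / 5 = 0.72
Compute 2^(0.72) = 1.647182
T_allowed = 8 / 1.647182 = 4.85678 hours
Dose = (T / T_allowed) * 100
Dose = (5.9 / 4.85678) * 100 = 121.48

121.48 %


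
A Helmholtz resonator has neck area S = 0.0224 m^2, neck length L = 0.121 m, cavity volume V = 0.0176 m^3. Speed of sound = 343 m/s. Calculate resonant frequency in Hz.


Given values:
  S = 0.0224 m^2, L = 0.121 m, V = 0.0176 m^3, c = 343 m/s
Formula: f = (c / (2*pi)) * sqrt(S / (V * L))
Compute V * L = 0.0176 * 0.121 = 0.0021296
Compute S / (V * L) = 0.0224 / 0.0021296 = 10.5184
Compute sqrt(10.5184) = 3.243208
Compute c / (2*pi) = 343 / 6.283185 = 54.590148
f = 54.590148 * 3.243208 = 177.05

177.05 Hz


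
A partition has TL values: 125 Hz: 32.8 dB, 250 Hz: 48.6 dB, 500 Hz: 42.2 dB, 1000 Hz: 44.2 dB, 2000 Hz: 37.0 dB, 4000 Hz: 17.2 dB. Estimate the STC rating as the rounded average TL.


Given TL values at each frequency:
  125 Hz: 32.8 dB
  250 Hz: 48.6 dB
  500 Hz: 42.2 dB
  1000 Hz: 44.2 dB
  2000 Hz: 37.0 dB
  4000 Hz: 17.2 dB
Formula: STC ~ round(average of TL values)
Sum = 32.8 + 48.6 + 42.2 + 44.2 + 37.0 + 17.2 = 222.0
Average = 222.0 / 6 = 37.0
Rounded: 37

37


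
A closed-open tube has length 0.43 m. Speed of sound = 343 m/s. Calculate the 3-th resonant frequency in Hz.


Given values:
  Tube type: closed-open, L = 0.43 m, c = 343 m/s, n = 3
Formula: f_n = (2n - 1) * c / (4 * L)
Compute 2n - 1 = 2*3 - 1 = 5
Compute 4 * L = 4 * 0.43 = 1.72
f = 5 * 343 / 1.72
f = 997.09

997.09 Hz


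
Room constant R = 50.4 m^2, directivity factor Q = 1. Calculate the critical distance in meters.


Given values:
  R = 50.4 m^2, Q = 1
Formula: d_c = 0.141 * sqrt(Q * R)
Compute Q * R = 1 * 50.4 = 50.4
Compute sqrt(50.4) = 7.0993
d_c = 0.141 * 7.0993 = 1.001

1.001 m


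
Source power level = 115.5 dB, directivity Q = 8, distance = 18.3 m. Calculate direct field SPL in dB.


Given values:
  Lw = 115.5 dB, Q = 8, r = 18.3 m
Formula: SPL = Lw + 10 * log10(Q / (4 * pi * r^2))
Compute 4 * pi * r^2 = 4 * pi * 18.3^2 = 4208.3519
Compute Q / denom = 8 / 4208.3519 = 0.00190098
Compute 10 * log10(0.00190098) = -27.2102
SPL = 115.5 + (-27.2102) = 88.29

88.29 dB


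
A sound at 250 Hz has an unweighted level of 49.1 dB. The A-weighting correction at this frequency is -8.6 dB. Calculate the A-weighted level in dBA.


Given values:
  SPL = 49.1 dB
  A-weighting at 250 Hz = -8.6 dB
Formula: L_A = SPL + A_weight
L_A = 49.1 + (-8.6)
L_A = 40.5

40.5 dBA


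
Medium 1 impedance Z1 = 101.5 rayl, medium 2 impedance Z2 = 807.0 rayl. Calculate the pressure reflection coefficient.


Given values:
  Z1 = 101.5 rayl, Z2 = 807.0 rayl
Formula: R = (Z2 - Z1) / (Z2 + Z1)
Numerator: Z2 - Z1 = 807.0 - 101.5 = 705.5
Denominator: Z2 + Z1 = 807.0 + 101.5 = 908.5
R = 705.5 / 908.5 = 0.7766

0.7766


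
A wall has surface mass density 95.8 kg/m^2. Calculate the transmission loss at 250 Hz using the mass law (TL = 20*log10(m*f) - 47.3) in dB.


Given values:
  m = 95.8 kg/m^2, f = 250 Hz
Formula: TL = 20 * log10(m * f) - 47.3
Compute m * f = 95.8 * 250 = 23950.0
Compute log10(23950.0) = 4.379306
Compute 20 * 4.379306 = 87.5861
TL = 87.5861 - 47.3 = 40.29

40.29 dB


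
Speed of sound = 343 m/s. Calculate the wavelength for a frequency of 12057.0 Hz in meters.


Given values:
  c = 343 m/s, f = 12057.0 Hz
Formula: lambda = c / f
lambda = 343 / 12057.0
lambda = 0.0284

0.0284 m


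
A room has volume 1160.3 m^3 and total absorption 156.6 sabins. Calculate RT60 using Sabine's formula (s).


Given values:
  V = 1160.3 m^3
  A = 156.6 sabins
Formula: RT60 = 0.161 * V / A
Numerator: 0.161 * 1160.3 = 186.8083
RT60 = 186.8083 / 156.6 = 1.193

1.193 s


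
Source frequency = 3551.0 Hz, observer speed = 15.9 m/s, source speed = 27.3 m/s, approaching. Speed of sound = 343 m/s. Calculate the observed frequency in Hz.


Given values:
  f_s = 3551.0 Hz, v_o = 15.9 m/s, v_s = 27.3 m/s
  Direction: approaching
Formula: f_o = f_s * (c + v_o) / (c - v_s)
Numerator: c + v_o = 343 + 15.9 = 358.9
Denominator: c - v_s = 343 - 27.3 = 315.7
f_o = 3551.0 * 358.9 / 315.7 = 4036.91

4036.91 Hz


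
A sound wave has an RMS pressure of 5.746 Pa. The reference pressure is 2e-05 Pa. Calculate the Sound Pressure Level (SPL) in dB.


Given values:
  p = 5.746 Pa
  p_ref = 2e-05 Pa
Formula: SPL = 20 * log10(p / p_ref)
Compute ratio: p / p_ref = 5.746 / 2e-05 = 287300
Compute log10: log10(287300) = 5.458336
Multiply: SPL = 20 * 5.458336 = 109.17

109.17 dB


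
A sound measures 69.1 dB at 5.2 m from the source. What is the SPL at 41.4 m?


Given values:
  SPL1 = 69.1 dB, r1 = 5.2 m, r2 = 41.4 m
Formula: SPL2 = SPL1 - 20 * log10(r2 / r1)
Compute ratio: r2 / r1 = 41.4 / 5.2 = 7.9615
Compute log10: log10(7.9615) = 0.900995
Compute drop: 20 * 0.900995 = 18.0199
SPL2 = 69.1 - 18.0199 = 51.08

51.08 dB


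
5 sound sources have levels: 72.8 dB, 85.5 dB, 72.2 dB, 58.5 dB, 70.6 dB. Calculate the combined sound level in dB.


Formula: L_total = 10 * log10( sum(10^(Li/10)) )
  Source 1: 10^(72.8/10) = 19054607.1796
  Source 2: 10^(85.5/10) = 354813389.2336
  Source 3: 10^(72.2/10) = 16595869.0744
  Source 4: 10^(58.5/10) = 707945.7844
  Source 5: 10^(70.6/10) = 11481536.215
Sum of linear values = 402653347.487
L_total = 10 * log10(402653347.487) = 86.05

86.05 dB


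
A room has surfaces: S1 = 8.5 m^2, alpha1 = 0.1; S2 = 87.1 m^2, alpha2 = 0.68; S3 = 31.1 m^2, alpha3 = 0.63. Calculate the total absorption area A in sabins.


Given surfaces:
  Surface 1: 8.5 * 0.1 = 0.85
  Surface 2: 87.1 * 0.68 = 59.228
  Surface 3: 31.1 * 0.63 = 19.593
Formula: A = sum(Si * alpha_i)
A = 0.85 + 59.228 + 19.593
A = 79.67

79.67 sabins


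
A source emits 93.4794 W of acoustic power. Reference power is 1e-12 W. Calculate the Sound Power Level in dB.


Given values:
  W = 93.4794 W
  W_ref = 1e-12 W
Formula: SWL = 10 * log10(W / W_ref)
Compute ratio: W / W_ref = 93479400000000
Compute log10: log10(93479400000000) = 13.970716
Multiply: SWL = 10 * 13.970716 = 139.71

139.71 dB


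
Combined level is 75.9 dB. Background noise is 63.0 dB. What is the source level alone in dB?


Given values:
  L_total = 75.9 dB, L_bg = 63.0 dB
Formula: L_source = 10 * log10(10^(L_total/10) - 10^(L_bg/10))
Convert to linear:
  10^(75.9/10) = 38904514.4994
  10^(63.0/10) = 1995262.315
Difference: 38904514.4994 - 1995262.315 = 36909252.1844
L_source = 10 * log10(36909252.1844) = 75.67

75.67 dB


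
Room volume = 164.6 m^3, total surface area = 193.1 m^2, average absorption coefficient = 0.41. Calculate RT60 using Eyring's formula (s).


Given values:
  V = 164.6 m^3, S = 193.1 m^2, alpha = 0.41
Formula: RT60 = 0.161 * V / (-S * ln(1 - alpha))
Compute ln(1 - 0.41) = ln(0.59) = -0.527633
Denominator: -193.1 * -0.527633 = 101.8859
Numerator: 0.161 * 164.6 = 26.5006
RT60 = 26.5006 / 101.8859 = 0.26

0.26 s


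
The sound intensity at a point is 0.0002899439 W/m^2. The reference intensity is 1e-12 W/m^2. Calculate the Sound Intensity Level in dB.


Given values:
  I = 0.0002899439 W/m^2
  I_ref = 1e-12 W/m^2
Formula: SIL = 10 * log10(I / I_ref)
Compute ratio: I / I_ref = 289943900
Compute log10: log10(289943900) = 8.462314
Multiply: SIL = 10 * 8.462314 = 84.62

84.62 dB


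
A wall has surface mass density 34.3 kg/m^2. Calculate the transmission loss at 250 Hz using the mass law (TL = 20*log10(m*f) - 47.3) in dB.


Given values:
  m = 34.3 kg/m^2, f = 250 Hz
Formula: TL = 20 * log10(m * f) - 47.3
Compute m * f = 34.3 * 250 = 8575.0
Compute log10(8575.0) = 3.933234
Compute 20 * 3.933234 = 78.6647
TL = 78.6647 - 47.3 = 31.36

31.36 dB


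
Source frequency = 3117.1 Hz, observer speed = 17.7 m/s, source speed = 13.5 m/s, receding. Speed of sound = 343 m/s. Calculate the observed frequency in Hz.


Given values:
  f_s = 3117.1 Hz, v_o = 17.7 m/s, v_s = 13.5 m/s
  Direction: receding
Formula: f_o = f_s * (c - v_o) / (c + v_s)
Numerator: c - v_o = 343 - 17.7 = 325.3
Denominator: c + v_s = 343 + 13.5 = 356.5
f_o = 3117.1 * 325.3 / 356.5 = 2844.3

2844.3 Hz


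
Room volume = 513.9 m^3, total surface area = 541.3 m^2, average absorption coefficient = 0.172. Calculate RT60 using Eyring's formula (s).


Given values:
  V = 513.9 m^3, S = 541.3 m^2, alpha = 0.172
Formula: RT60 = 0.161 * V / (-S * ln(1 - alpha))
Compute ln(1 - 0.172) = ln(0.828) = -0.188742
Denominator: -541.3 * -0.188742 = 102.166
Numerator: 0.161 * 513.9 = 82.7379
RT60 = 82.7379 / 102.166 = 0.81

0.81 s


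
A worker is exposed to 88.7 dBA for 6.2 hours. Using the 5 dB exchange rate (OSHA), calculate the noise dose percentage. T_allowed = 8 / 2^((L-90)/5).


Given values:
  L = 88.7 dBA, T = 6.2 hours
Formula: T_allowed = 8 / 2^((L - 90) / 5)
Compute exponent: (88.7 - 90) / 5 = -0.26
Compute 2^(-0.26) = 0.835088
T_allowed = 8 / 0.835088 = 9.579829 hours
Dose = (T / T_allowed) * 100
Dose = (6.2 / 9.579829) * 100 = 64.72

64.72 %


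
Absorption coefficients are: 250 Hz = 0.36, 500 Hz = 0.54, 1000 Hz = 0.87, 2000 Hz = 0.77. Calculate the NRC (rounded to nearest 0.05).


Given values:
  a_250 = 0.36, a_500 = 0.54
  a_1000 = 0.87, a_2000 = 0.77
Formula: NRC = (a250 + a500 + a1000 + a2000) / 4
Sum = 0.36 + 0.54 + 0.87 + 0.77 = 2.54
NRC = 2.54 / 4 = 0.635
Rounded to nearest 0.05: 0.65

0.65


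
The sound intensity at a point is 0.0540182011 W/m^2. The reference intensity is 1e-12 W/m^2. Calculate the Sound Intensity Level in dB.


Given values:
  I = 0.0540182011 W/m^2
  I_ref = 1e-12 W/m^2
Formula: SIL = 10 * log10(I / I_ref)
Compute ratio: I / I_ref = 54018201100
Compute log10: log10(54018201100) = 10.73254
Multiply: SIL = 10 * 10.73254 = 107.33

107.33 dB


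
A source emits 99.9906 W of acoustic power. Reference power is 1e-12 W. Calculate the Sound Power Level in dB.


Given values:
  W = 99.9906 W
  W_ref = 1e-12 W
Formula: SWL = 10 * log10(W / W_ref)
Compute ratio: W / W_ref = 99990600000000
Compute log10: log10(99990600000000) = 13.999959
Multiply: SWL = 10 * 13.999959 = 140.0

140.0 dB


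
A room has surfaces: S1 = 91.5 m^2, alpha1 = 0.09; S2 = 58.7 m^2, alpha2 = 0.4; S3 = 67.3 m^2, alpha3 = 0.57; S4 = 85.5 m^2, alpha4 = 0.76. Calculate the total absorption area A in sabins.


Given surfaces:
  Surface 1: 91.5 * 0.09 = 8.235
  Surface 2: 58.7 * 0.4 = 23.48
  Surface 3: 67.3 * 0.57 = 38.361
  Surface 4: 85.5 * 0.76 = 64.98
Formula: A = sum(Si * alpha_i)
A = 8.235 + 23.48 + 38.361 + 64.98
A = 135.06

135.06 sabins


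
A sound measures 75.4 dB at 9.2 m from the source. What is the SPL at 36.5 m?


Given values:
  SPL1 = 75.4 dB, r1 = 9.2 m, r2 = 36.5 m
Formula: SPL2 = SPL1 - 20 * log10(r2 / r1)
Compute ratio: r2 / r1 = 36.5 / 9.2 = 3.9674
Compute log10: log10(3.9674) = 0.598506
Compute drop: 20 * 0.598506 = 11.9701
SPL2 = 75.4 - 11.9701 = 63.43

63.43 dB


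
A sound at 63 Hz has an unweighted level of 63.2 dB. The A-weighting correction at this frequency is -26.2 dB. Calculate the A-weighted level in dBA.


Given values:
  SPL = 63.2 dB
  A-weighting at 63 Hz = -26.2 dB
Formula: L_A = SPL + A_weight
L_A = 63.2 + (-26.2)
L_A = 37.0

37.0 dBA


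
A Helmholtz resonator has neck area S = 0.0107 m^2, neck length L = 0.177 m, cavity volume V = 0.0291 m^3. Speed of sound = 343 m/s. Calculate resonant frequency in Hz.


Given values:
  S = 0.0107 m^2, L = 0.177 m, V = 0.0291 m^3, c = 343 m/s
Formula: f = (c / (2*pi)) * sqrt(S / (V * L))
Compute V * L = 0.0291 * 0.177 = 0.0051507
Compute S / (V * L) = 0.0107 / 0.0051507 = 2.0774
Compute sqrt(2.0774) = 1.441319
Compute c / (2*pi) = 343 / 6.283185 = 54.590148
f = 54.590148 * 1.441319 = 78.68

78.68 Hz


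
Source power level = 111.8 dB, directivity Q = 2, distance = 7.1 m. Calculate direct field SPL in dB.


Given values:
  Lw = 111.8 dB, Q = 2, r = 7.1 m
Formula: SPL = Lw + 10 * log10(Q / (4 * pi * r^2))
Compute 4 * pi * r^2 = 4 * pi * 7.1^2 = 633.4707
Compute Q / denom = 2 / 633.4707 = 0.00315721
Compute 10 * log10(0.00315721) = -25.007
SPL = 111.8 + (-25.007) = 86.79

86.79 dB


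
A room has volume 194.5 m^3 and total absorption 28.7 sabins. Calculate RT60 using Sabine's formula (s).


Given values:
  V = 194.5 m^3
  A = 28.7 sabins
Formula: RT60 = 0.161 * V / A
Numerator: 0.161 * 194.5 = 31.3145
RT60 = 31.3145 / 28.7 = 1.091

1.091 s


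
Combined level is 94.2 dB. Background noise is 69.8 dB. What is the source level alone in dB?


Given values:
  L_total = 94.2 dB, L_bg = 69.8 dB
Formula: L_source = 10 * log10(10^(L_total/10) - 10^(L_bg/10))
Convert to linear:
  10^(94.2/10) = 2630267991.8954
  10^(69.8/10) = 9549925.8602
Difference: 2630267991.8954 - 9549925.8602 = 2620718066.0352
L_source = 10 * log10(2620718066.0352) = 94.18

94.18 dB


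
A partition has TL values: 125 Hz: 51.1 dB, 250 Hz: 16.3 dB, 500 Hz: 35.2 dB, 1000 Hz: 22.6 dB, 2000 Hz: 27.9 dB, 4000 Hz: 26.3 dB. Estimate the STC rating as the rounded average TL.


Given TL values at each frequency:
  125 Hz: 51.1 dB
  250 Hz: 16.3 dB
  500 Hz: 35.2 dB
  1000 Hz: 22.6 dB
  2000 Hz: 27.9 dB
  4000 Hz: 26.3 dB
Formula: STC ~ round(average of TL values)
Sum = 51.1 + 16.3 + 35.2 + 22.6 + 27.9 + 26.3 = 179.4
Average = 179.4 / 6 = 29.9
Rounded: 30

30


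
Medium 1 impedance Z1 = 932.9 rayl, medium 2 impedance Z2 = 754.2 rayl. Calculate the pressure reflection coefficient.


Given values:
  Z1 = 932.9 rayl, Z2 = 754.2 rayl
Formula: R = (Z2 - Z1) / (Z2 + Z1)
Numerator: Z2 - Z1 = 754.2 - 932.9 = -178.7
Denominator: Z2 + Z1 = 754.2 + 932.9 = 1687.1
R = -178.7 / 1687.1 = -0.1059

-0.1059


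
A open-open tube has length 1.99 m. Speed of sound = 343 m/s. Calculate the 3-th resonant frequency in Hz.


Given values:
  Tube type: open-open, L = 1.99 m, c = 343 m/s, n = 3
Formula: f_n = n * c / (2 * L)
Compute 2 * L = 2 * 1.99 = 3.98
f = 3 * 343 / 3.98
f = 258.54

258.54 Hz


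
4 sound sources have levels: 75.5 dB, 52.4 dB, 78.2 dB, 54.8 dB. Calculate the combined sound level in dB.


Formula: L_total = 10 * log10( sum(10^(Li/10)) )
  Source 1: 10^(75.5/10) = 35481338.9234
  Source 2: 10^(52.4/10) = 173780.0829
  Source 3: 10^(78.2/10) = 66069344.8008
  Source 4: 10^(54.8/10) = 301995.172
Sum of linear values = 102026458.9791
L_total = 10 * log10(102026458.9791) = 80.09

80.09 dB


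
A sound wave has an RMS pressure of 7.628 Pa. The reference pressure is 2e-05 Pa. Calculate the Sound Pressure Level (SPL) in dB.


Given values:
  p = 7.628 Pa
  p_ref = 2e-05 Pa
Formula: SPL = 20 * log10(p / p_ref)
Compute ratio: p / p_ref = 7.628 / 2e-05 = 381400
Compute log10: log10(381400) = 5.581381
Multiply: SPL = 20 * 5.581381 = 111.63

111.63 dB


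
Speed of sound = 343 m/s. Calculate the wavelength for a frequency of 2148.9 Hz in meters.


Given values:
  c = 343 m/s, f = 2148.9 Hz
Formula: lambda = c / f
lambda = 343 / 2148.9
lambda = 0.1596

0.1596 m


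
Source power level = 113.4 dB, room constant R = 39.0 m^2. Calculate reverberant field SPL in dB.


Given values:
  Lw = 113.4 dB, R = 39.0 m^2
Formula: SPL = Lw + 10 * log10(4 / R)
Compute 4 / R = 4 / 39.0 = 0.102564
Compute 10 * log10(0.102564) = -9.8901
SPL = 113.4 + (-9.8901) = 103.51

103.51 dB


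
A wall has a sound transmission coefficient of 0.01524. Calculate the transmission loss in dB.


Given values:
  tau = 0.01524
Formula: TL = 10 * log10(1 / tau)
Compute 1 / tau = 1 / 0.01524 = 65.6168
Compute log10(65.6168) = 1.817015
TL = 10 * 1.817015 = 18.17

18.17 dB


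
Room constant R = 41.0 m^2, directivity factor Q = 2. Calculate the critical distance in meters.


Given values:
  R = 41.0 m^2, Q = 2
Formula: d_c = 0.141 * sqrt(Q * R)
Compute Q * R = 2 * 41.0 = 82.0
Compute sqrt(82.0) = 9.0554
d_c = 0.141 * 9.0554 = 1.277

1.277 m


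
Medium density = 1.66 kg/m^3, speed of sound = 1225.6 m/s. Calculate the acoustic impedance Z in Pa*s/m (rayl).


Given values:
  rho = 1.66 kg/m^3
  c = 1225.6 m/s
Formula: Z = rho * c
Z = 1.66 * 1225.6
Z = 2034.5

2034.5 rayl


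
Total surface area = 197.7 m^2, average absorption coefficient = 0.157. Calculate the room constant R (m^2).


Given values:
  S = 197.7 m^2, alpha = 0.157
Formula: R = S * alpha / (1 - alpha)
Numerator: 197.7 * 0.157 = 31.0389
Denominator: 1 - 0.157 = 0.843
R = 31.0389 / 0.843 = 36.82

36.82 m^2


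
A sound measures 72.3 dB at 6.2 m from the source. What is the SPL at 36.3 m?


Given values:
  SPL1 = 72.3 dB, r1 = 6.2 m, r2 = 36.3 m
Formula: SPL2 = SPL1 - 20 * log10(r2 / r1)
Compute ratio: r2 / r1 = 36.3 / 6.2 = 5.8548
Compute log10: log10(5.8548) = 0.767512
Compute drop: 20 * 0.767512 = 15.3502
SPL2 = 72.3 - 15.3502 = 56.95

56.95 dB


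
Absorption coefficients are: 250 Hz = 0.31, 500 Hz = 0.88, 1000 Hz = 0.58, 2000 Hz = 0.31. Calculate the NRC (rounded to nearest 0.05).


Given values:
  a_250 = 0.31, a_500 = 0.88
  a_1000 = 0.58, a_2000 = 0.31
Formula: NRC = (a250 + a500 + a1000 + a2000) / 4
Sum = 0.31 + 0.88 + 0.58 + 0.31 = 2.08
NRC = 2.08 / 4 = 0.52
Rounded to nearest 0.05: 0.5

0.5


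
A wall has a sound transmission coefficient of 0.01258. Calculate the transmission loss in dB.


Given values:
  tau = 0.01258
Formula: TL = 10 * log10(1 / tau)
Compute 1 / tau = 1 / 0.01258 = 79.4913
Compute log10(79.4913) = 1.90032
TL = 10 * 1.90032 = 19.0

19.0 dB


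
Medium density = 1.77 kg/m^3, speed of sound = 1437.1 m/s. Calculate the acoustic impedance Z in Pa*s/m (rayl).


Given values:
  rho = 1.77 kg/m^3
  c = 1437.1 m/s
Formula: Z = rho * c
Z = 1.77 * 1437.1
Z = 2543.67

2543.67 rayl


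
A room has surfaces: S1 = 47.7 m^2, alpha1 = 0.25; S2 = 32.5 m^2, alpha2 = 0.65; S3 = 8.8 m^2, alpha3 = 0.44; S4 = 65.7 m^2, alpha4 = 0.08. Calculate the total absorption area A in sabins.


Given surfaces:
  Surface 1: 47.7 * 0.25 = 11.925
  Surface 2: 32.5 * 0.65 = 21.125
  Surface 3: 8.8 * 0.44 = 3.872
  Surface 4: 65.7 * 0.08 = 5.256
Formula: A = sum(Si * alpha_i)
A = 11.925 + 21.125 + 3.872 + 5.256
A = 42.18

42.18 sabins


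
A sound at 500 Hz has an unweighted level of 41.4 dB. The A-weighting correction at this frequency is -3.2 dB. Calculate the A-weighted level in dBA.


Given values:
  SPL = 41.4 dB
  A-weighting at 500 Hz = -3.2 dB
Formula: L_A = SPL + A_weight
L_A = 41.4 + (-3.2)
L_A = 38.2

38.2 dBA


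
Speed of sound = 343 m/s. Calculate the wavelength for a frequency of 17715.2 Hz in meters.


Given values:
  c = 343 m/s, f = 17715.2 Hz
Formula: lambda = c / f
lambda = 343 / 17715.2
lambda = 0.0194

0.0194 m


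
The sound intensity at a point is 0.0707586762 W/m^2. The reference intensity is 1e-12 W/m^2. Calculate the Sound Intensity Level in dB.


Given values:
  I = 0.0707586762 W/m^2
  I_ref = 1e-12 W/m^2
Formula: SIL = 10 * log10(I / I_ref)
Compute ratio: I / I_ref = 70758676200
Compute log10: log10(70758676200) = 10.84978
Multiply: SIL = 10 * 10.84978 = 108.5

108.5 dB


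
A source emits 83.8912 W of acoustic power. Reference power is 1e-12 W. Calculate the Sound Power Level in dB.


Given values:
  W = 83.8912 W
  W_ref = 1e-12 W
Formula: SWL = 10 * log10(W / W_ref)
Compute ratio: W / W_ref = 83891200000000
Compute log10: log10(83891200000000) = 13.923716
Multiply: SWL = 10 * 13.923716 = 139.24

139.24 dB


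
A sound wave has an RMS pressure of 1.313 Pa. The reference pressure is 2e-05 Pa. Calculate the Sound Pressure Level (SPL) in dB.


Given values:
  p = 1.313 Pa
  p_ref = 2e-05 Pa
Formula: SPL = 20 * log10(p / p_ref)
Compute ratio: p / p_ref = 1.313 / 2e-05 = 65650
Compute log10: log10(65650) = 4.817235
Multiply: SPL = 20 * 4.817235 = 96.34

96.34 dB


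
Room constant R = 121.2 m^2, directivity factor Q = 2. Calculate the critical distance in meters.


Given values:
  R = 121.2 m^2, Q = 2
Formula: d_c = 0.141 * sqrt(Q * R)
Compute Q * R = 2 * 121.2 = 242.4
Compute sqrt(242.4) = 15.5692
d_c = 0.141 * 15.5692 = 2.195

2.195 m


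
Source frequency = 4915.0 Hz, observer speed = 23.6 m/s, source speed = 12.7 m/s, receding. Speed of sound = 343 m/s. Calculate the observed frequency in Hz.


Given values:
  f_s = 4915.0 Hz, v_o = 23.6 m/s, v_s = 12.7 m/s
  Direction: receding
Formula: f_o = f_s * (c - v_o) / (c + v_s)
Numerator: c - v_o = 343 - 23.6 = 319.4
Denominator: c + v_s = 343 + 12.7 = 355.7
f_o = 4915.0 * 319.4 / 355.7 = 4413.41

4413.41 Hz


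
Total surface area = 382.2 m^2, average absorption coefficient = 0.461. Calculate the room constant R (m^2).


Given values:
  S = 382.2 m^2, alpha = 0.461
Formula: R = S * alpha / (1 - alpha)
Numerator: 382.2 * 0.461 = 176.1942
Denominator: 1 - 0.461 = 0.539
R = 176.1942 / 0.539 = 326.89

326.89 m^2


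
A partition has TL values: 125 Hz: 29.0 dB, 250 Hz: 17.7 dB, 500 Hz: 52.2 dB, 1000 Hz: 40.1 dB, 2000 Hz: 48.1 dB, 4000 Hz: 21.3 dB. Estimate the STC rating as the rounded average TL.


Given TL values at each frequency:
  125 Hz: 29.0 dB
  250 Hz: 17.7 dB
  500 Hz: 52.2 dB
  1000 Hz: 40.1 dB
  2000 Hz: 48.1 dB
  4000 Hz: 21.3 dB
Formula: STC ~ round(average of TL values)
Sum = 29.0 + 17.7 + 52.2 + 40.1 + 48.1 + 21.3 = 208.4
Average = 208.4 / 6 = 34.73
Rounded: 35

35


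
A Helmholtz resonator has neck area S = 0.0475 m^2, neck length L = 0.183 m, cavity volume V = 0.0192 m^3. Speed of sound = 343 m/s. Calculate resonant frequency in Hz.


Given values:
  S = 0.0475 m^2, L = 0.183 m, V = 0.0192 m^3, c = 343 m/s
Formula: f = (c / (2*pi)) * sqrt(S / (V * L))
Compute V * L = 0.0192 * 0.183 = 0.0035136
Compute S / (V * L) = 0.0475 / 0.0035136 = 13.5189
Compute sqrt(13.5189) = 3.676806
Compute c / (2*pi) = 343 / 6.283185 = 54.590148
f = 54.590148 * 3.676806 = 200.72

200.72 Hz


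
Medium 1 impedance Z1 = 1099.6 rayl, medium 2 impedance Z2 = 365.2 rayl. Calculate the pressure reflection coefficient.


Given values:
  Z1 = 1099.6 rayl, Z2 = 365.2 rayl
Formula: R = (Z2 - Z1) / (Z2 + Z1)
Numerator: Z2 - Z1 = 365.2 - 1099.6 = -734.4
Denominator: Z2 + Z1 = 365.2 + 1099.6 = 1464.8
R = -734.4 / 1464.8 = -0.5014

-0.5014


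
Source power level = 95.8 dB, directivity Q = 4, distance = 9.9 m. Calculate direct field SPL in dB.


Given values:
  Lw = 95.8 dB, Q = 4, r = 9.9 m
Formula: SPL = Lw + 10 * log10(Q / (4 * pi * r^2))
Compute 4 * pi * r^2 = 4 * pi * 9.9^2 = 1231.63
Compute Q / denom = 4 / 1231.63 = 0.00324773
Compute 10 * log10(0.00324773) = -24.8842
SPL = 95.8 + (-24.8842) = 70.92

70.92 dB


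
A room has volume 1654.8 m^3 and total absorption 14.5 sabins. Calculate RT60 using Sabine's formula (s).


Given values:
  V = 1654.8 m^3
  A = 14.5 sabins
Formula: RT60 = 0.161 * V / A
Numerator: 0.161 * 1654.8 = 266.4228
RT60 = 266.4228 / 14.5 = 18.374

18.374 s


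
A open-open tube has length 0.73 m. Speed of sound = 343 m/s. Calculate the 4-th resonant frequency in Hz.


Given values:
  Tube type: open-open, L = 0.73 m, c = 343 m/s, n = 4
Formula: f_n = n * c / (2 * L)
Compute 2 * L = 2 * 0.73 = 1.46
f = 4 * 343 / 1.46
f = 939.73

939.73 Hz


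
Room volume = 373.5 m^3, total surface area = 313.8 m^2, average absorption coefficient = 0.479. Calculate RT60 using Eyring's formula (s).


Given values:
  V = 373.5 m^3, S = 313.8 m^2, alpha = 0.479
Formula: RT60 = 0.161 * V / (-S * ln(1 - alpha))
Compute ln(1 - 0.479) = ln(0.521) = -0.652005
Denominator: -313.8 * -0.652005 = 204.5992
Numerator: 0.161 * 373.5 = 60.1335
RT60 = 60.1335 / 204.5992 = 0.294

0.294 s


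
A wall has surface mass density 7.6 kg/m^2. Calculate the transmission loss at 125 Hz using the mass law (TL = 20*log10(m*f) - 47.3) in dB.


Given values:
  m = 7.6 kg/m^2, f = 125 Hz
Formula: TL = 20 * log10(m * f) - 47.3
Compute m * f = 7.6 * 125 = 950.0
Compute log10(950.0) = 2.977724
Compute 20 * 2.977724 = 59.5545
TL = 59.5545 - 47.3 = 12.25

12.25 dB


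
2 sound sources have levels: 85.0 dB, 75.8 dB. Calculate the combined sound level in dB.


Formula: L_total = 10 * log10( sum(10^(Li/10)) )
  Source 1: 10^(85.0/10) = 316227766.0168
  Source 2: 10^(75.8/10) = 38018939.6321
Sum of linear values = 354246705.6489
L_total = 10 * log10(354246705.6489) = 85.49

85.49 dB


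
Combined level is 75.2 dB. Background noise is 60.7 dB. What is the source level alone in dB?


Given values:
  L_total = 75.2 dB, L_bg = 60.7 dB
Formula: L_source = 10 * log10(10^(L_total/10) - 10^(L_bg/10))
Convert to linear:
  10^(75.2/10) = 33113112.1483
  10^(60.7/10) = 1174897.5549
Difference: 33113112.1483 - 1174897.5549 = 31938214.5934
L_source = 10 * log10(31938214.5934) = 75.04

75.04 dB


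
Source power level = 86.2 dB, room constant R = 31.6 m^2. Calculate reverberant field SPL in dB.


Given values:
  Lw = 86.2 dB, R = 31.6 m^2
Formula: SPL = Lw + 10 * log10(4 / R)
Compute 4 / R = 4 / 31.6 = 0.126582
Compute 10 * log10(0.126582) = -8.9763
SPL = 86.2 + (-8.9763) = 77.22

77.22 dB


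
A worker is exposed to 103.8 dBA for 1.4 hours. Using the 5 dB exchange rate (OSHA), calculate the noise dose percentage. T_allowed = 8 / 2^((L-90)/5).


Given values:
  L = 103.8 dBA, T = 1.4 hours
Formula: T_allowed = 8 / 2^((L - 90) / 5)
Compute exponent: (103.8 - 90) / 5 = 2.76
Compute 2^(2.76) = 6.773962
T_allowed = 8 / 6.773962 = 1.180993 hours
Dose = (T / T_allowed) * 100
Dose = (1.4 / 1.180993) * 100 = 118.54

118.54 %


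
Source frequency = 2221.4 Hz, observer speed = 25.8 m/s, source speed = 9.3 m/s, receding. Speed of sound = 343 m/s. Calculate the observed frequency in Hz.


Given values:
  f_s = 2221.4 Hz, v_o = 25.8 m/s, v_s = 9.3 m/s
  Direction: receding
Formula: f_o = f_s * (c - v_o) / (c + v_s)
Numerator: c - v_o = 343 - 25.8 = 317.2
Denominator: c + v_s = 343 + 9.3 = 352.3
f_o = 2221.4 * 317.2 / 352.3 = 2000.08

2000.08 Hz


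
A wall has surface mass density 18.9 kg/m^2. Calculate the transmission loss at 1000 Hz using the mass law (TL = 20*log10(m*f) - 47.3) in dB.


Given values:
  m = 18.9 kg/m^2, f = 1000 Hz
Formula: TL = 20 * log10(m * f) - 47.3
Compute m * f = 18.9 * 1000 = 18900.0
Compute log10(18900.0) = 4.276462
Compute 20 * 4.276462 = 85.5292
TL = 85.5292 - 47.3 = 38.23

38.23 dB


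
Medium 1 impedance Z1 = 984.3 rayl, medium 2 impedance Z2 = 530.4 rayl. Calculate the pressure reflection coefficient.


Given values:
  Z1 = 984.3 rayl, Z2 = 530.4 rayl
Formula: R = (Z2 - Z1) / (Z2 + Z1)
Numerator: Z2 - Z1 = 530.4 - 984.3 = -453.9
Denominator: Z2 + Z1 = 530.4 + 984.3 = 1514.7
R = -453.9 / 1514.7 = -0.2997

-0.2997


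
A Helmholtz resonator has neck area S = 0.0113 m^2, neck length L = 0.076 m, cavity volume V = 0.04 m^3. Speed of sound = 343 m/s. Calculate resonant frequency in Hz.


Given values:
  S = 0.0113 m^2, L = 0.076 m, V = 0.04 m^3, c = 343 m/s
Formula: f = (c / (2*pi)) * sqrt(S / (V * L))
Compute V * L = 0.04 * 0.076 = 0.00304
Compute S / (V * L) = 0.0113 / 0.00304 = 3.7171
Compute sqrt(3.7171) = 1.927978
Compute c / (2*pi) = 343 / 6.283185 = 54.590148
f = 54.590148 * 1.927978 = 105.25

105.25 Hz


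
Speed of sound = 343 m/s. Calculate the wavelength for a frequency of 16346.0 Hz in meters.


Given values:
  c = 343 m/s, f = 16346.0 Hz
Formula: lambda = c / f
lambda = 343 / 16346.0
lambda = 0.021

0.021 m


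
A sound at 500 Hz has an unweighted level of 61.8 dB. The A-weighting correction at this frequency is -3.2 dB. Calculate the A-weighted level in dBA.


Given values:
  SPL = 61.8 dB
  A-weighting at 500 Hz = -3.2 dB
Formula: L_A = SPL + A_weight
L_A = 61.8 + (-3.2)
L_A = 58.6

58.6 dBA


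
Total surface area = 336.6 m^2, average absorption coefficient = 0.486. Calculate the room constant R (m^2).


Given values:
  S = 336.6 m^2, alpha = 0.486
Formula: R = S * alpha / (1 - alpha)
Numerator: 336.6 * 0.486 = 163.5876
Denominator: 1 - 0.486 = 0.514
R = 163.5876 / 0.514 = 318.26

318.26 m^2


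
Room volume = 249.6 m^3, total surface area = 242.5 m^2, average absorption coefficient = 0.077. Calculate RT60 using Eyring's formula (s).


Given values:
  V = 249.6 m^3, S = 242.5 m^2, alpha = 0.077
Formula: RT60 = 0.161 * V / (-S * ln(1 - alpha))
Compute ln(1 - 0.077) = ln(0.923) = -0.080126
Denominator: -242.5 * -0.080126 = 19.4306
Numerator: 0.161 * 249.6 = 40.1856
RT60 = 40.1856 / 19.4306 = 2.068

2.068 s


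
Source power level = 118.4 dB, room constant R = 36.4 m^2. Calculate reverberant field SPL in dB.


Given values:
  Lw = 118.4 dB, R = 36.4 m^2
Formula: SPL = Lw + 10 * log10(4 / R)
Compute 4 / R = 4 / 36.4 = 0.10989
Compute 10 * log10(0.10989) = -9.5904
SPL = 118.4 + (-9.5904) = 108.81

108.81 dB


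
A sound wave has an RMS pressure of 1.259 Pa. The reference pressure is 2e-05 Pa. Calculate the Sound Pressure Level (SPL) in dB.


Given values:
  p = 1.259 Pa
  p_ref = 2e-05 Pa
Formula: SPL = 20 * log10(p / p_ref)
Compute ratio: p / p_ref = 1.259 / 2e-05 = 62950
Compute log10: log10(62950) = 4.798996
Multiply: SPL = 20 * 4.798996 = 95.98

95.98 dB


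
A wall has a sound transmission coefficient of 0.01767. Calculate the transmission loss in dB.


Given values:
  tau = 0.01767
Formula: TL = 10 * log10(1 / tau)
Compute 1 / tau = 1 / 0.01767 = 56.5931
Compute log10(56.5931) = 1.752763
TL = 10 * 1.752763 = 17.53

17.53 dB


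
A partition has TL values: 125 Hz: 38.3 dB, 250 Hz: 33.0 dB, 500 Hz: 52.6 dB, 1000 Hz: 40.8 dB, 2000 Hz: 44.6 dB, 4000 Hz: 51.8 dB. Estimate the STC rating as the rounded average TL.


Given TL values at each frequency:
  125 Hz: 38.3 dB
  250 Hz: 33.0 dB
  500 Hz: 52.6 dB
  1000 Hz: 40.8 dB
  2000 Hz: 44.6 dB
  4000 Hz: 51.8 dB
Formula: STC ~ round(average of TL values)
Sum = 38.3 + 33.0 + 52.6 + 40.8 + 44.6 + 51.8 = 261.1
Average = 261.1 / 6 = 43.52
Rounded: 44

44


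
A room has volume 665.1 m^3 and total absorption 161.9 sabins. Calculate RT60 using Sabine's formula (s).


Given values:
  V = 665.1 m^3
  A = 161.9 sabins
Formula: RT60 = 0.161 * V / A
Numerator: 0.161 * 665.1 = 107.0811
RT60 = 107.0811 / 161.9 = 0.661

0.661 s


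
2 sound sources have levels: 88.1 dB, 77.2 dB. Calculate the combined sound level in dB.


Formula: L_total = 10 * log10( sum(10^(Li/10)) )
  Source 1: 10^(88.1/10) = 645654229.0347
  Source 2: 10^(77.2/10) = 52480746.025
Sum of linear values = 698134975.0597
L_total = 10 * log10(698134975.0597) = 88.44

88.44 dB


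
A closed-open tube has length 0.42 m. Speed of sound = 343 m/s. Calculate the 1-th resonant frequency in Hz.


Given values:
  Tube type: closed-open, L = 0.42 m, c = 343 m/s, n = 1
Formula: f_n = (2n - 1) * c / (4 * L)
Compute 2n - 1 = 2*1 - 1 = 1
Compute 4 * L = 4 * 0.42 = 1.68
f = 1 * 343 / 1.68
f = 204.17

204.17 Hz


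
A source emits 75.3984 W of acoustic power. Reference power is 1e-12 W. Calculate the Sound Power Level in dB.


Given values:
  W = 75.3984 W
  W_ref = 1e-12 W
Formula: SWL = 10 * log10(W / W_ref)
Compute ratio: W / W_ref = 75398400000000
Compute log10: log10(75398400000000) = 13.877362
Multiply: SWL = 10 * 13.877362 = 138.77

138.77 dB


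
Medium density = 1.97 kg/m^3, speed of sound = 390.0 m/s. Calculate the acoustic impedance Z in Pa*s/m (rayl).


Given values:
  rho = 1.97 kg/m^3
  c = 390.0 m/s
Formula: Z = rho * c
Z = 1.97 * 390.0
Z = 768.3

768.3 rayl


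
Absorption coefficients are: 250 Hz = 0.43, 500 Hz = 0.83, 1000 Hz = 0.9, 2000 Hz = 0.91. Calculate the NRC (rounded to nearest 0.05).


Given values:
  a_250 = 0.43, a_500 = 0.83
  a_1000 = 0.9, a_2000 = 0.91
Formula: NRC = (a250 + a500 + a1000 + a2000) / 4
Sum = 0.43 + 0.83 + 0.9 + 0.91 = 3.07
NRC = 3.07 / 4 = 0.7675
Rounded to nearest 0.05: 0.75

0.75


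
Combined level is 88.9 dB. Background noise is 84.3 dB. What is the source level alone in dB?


Given values:
  L_total = 88.9 dB, L_bg = 84.3 dB
Formula: L_source = 10 * log10(10^(L_total/10) - 10^(L_bg/10))
Convert to linear:
  10^(88.9/10) = 776247116.6287
  10^(84.3/10) = 269153480.3927
Difference: 776247116.6287 - 269153480.3927 = 507093636.236
L_source = 10 * log10(507093636.236) = 87.05

87.05 dB


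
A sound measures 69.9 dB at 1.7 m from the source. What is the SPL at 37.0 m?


Given values:
  SPL1 = 69.9 dB, r1 = 1.7 m, r2 = 37.0 m
Formula: SPL2 = SPL1 - 20 * log10(r2 / r1)
Compute ratio: r2 / r1 = 37.0 / 1.7 = 21.7647
Compute log10: log10(21.7647) = 1.337753
Compute drop: 20 * 1.337753 = 26.7551
SPL2 = 69.9 - 26.7551 = 43.14

43.14 dB


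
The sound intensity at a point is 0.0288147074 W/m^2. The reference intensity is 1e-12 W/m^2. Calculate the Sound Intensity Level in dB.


Given values:
  I = 0.0288147074 W/m^2
  I_ref = 1e-12 W/m^2
Formula: SIL = 10 * log10(I / I_ref)
Compute ratio: I / I_ref = 28814707400
Compute log10: log10(28814707400) = 10.459614
Multiply: SIL = 10 * 10.459614 = 104.6

104.6 dB


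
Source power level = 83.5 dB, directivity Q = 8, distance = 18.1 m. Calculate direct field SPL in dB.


Given values:
  Lw = 83.5 dB, Q = 8, r = 18.1 m
Formula: SPL = Lw + 10 * log10(Q / (4 * pi * r^2))
Compute 4 * pi * r^2 = 4 * pi * 18.1^2 = 4116.8687
Compute Q / denom = 8 / 4116.8687 = 0.00194322
Compute 10 * log10(0.00194322) = -27.1148
SPL = 83.5 + (-27.1148) = 56.39

56.39 dB


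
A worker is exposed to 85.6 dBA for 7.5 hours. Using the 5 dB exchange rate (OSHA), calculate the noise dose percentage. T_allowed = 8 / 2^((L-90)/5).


Given values:
  L = 85.6 dBA, T = 7.5 hours
Formula: T_allowed = 8 / 2^((L - 90) / 5)
Compute exponent: (85.6 - 90) / 5 = -0.88
Compute 2^(-0.88) = 0.543367
T_allowed = 8 / 0.543367 = 14.723014 hours
Dose = (T / T_allowed) * 100
Dose = (7.5 / 14.723014) * 100 = 50.94

50.94 %


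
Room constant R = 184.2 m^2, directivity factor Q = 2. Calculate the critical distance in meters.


Given values:
  R = 184.2 m^2, Q = 2
Formula: d_c = 0.141 * sqrt(Q * R)
Compute Q * R = 2 * 184.2 = 368.4
Compute sqrt(368.4) = 19.1937
d_c = 0.141 * 19.1937 = 2.706

2.706 m


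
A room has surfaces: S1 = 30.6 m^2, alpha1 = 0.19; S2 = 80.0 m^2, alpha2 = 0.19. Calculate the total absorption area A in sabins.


Given surfaces:
  Surface 1: 30.6 * 0.19 = 5.814
  Surface 2: 80.0 * 0.19 = 15.2
Formula: A = sum(Si * alpha_i)
A = 5.814 + 15.2
A = 21.01

21.01 sabins


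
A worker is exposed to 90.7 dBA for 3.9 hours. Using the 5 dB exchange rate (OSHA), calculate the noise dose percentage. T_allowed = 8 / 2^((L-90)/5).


Given values:
  L = 90.7 dBA, T = 3.9 hours
Formula: T_allowed = 8 / 2^((L - 90) / 5)
Compute exponent: (90.7 - 90) / 5 = 0.14
Compute 2^(0.14) = 1.101905
T_allowed = 8 / 1.101905 = 7.260154 hours
Dose = (T / T_allowed) * 100
Dose = (3.9 / 7.260154) * 100 = 53.72

53.72 %


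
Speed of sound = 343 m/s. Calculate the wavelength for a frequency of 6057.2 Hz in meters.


Given values:
  c = 343 m/s, f = 6057.2 Hz
Formula: lambda = c / f
lambda = 343 / 6057.2
lambda = 0.0566

0.0566 m


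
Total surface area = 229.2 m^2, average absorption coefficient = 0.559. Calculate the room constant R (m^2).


Given values:
  S = 229.2 m^2, alpha = 0.559
Formula: R = S * alpha / (1 - alpha)
Numerator: 229.2 * 0.559 = 128.1228
Denominator: 1 - 0.559 = 0.441
R = 128.1228 / 0.441 = 290.53

290.53 m^2


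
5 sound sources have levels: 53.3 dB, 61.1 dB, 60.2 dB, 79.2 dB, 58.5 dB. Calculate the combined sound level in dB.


Formula: L_total = 10 * log10( sum(10^(Li/10)) )
  Source 1: 10^(53.3/10) = 213796.209
  Source 2: 10^(61.1/10) = 1288249.5517
  Source 3: 10^(60.2/10) = 1047128.5481
  Source 4: 10^(79.2/10) = 83176377.1103
  Source 5: 10^(58.5/10) = 707945.7844
Sum of linear values = 86433497.2035
L_total = 10 * log10(86433497.2035) = 79.37

79.37 dB


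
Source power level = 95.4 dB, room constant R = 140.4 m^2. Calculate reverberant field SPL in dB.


Given values:
  Lw = 95.4 dB, R = 140.4 m^2
Formula: SPL = Lw + 10 * log10(4 / R)
Compute 4 / R = 4 / 140.4 = 0.02849
Compute 10 * log10(0.02849) = -15.4531
SPL = 95.4 + (-15.4531) = 79.95

79.95 dB


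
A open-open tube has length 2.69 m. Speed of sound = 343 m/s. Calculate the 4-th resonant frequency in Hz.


Given values:
  Tube type: open-open, L = 2.69 m, c = 343 m/s, n = 4
Formula: f_n = n * c / (2 * L)
Compute 2 * L = 2 * 2.69 = 5.38
f = 4 * 343 / 5.38
f = 255.02

255.02 Hz


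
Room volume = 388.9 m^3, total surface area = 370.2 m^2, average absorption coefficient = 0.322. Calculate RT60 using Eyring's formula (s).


Given values:
  V = 388.9 m^3, S = 370.2 m^2, alpha = 0.322
Formula: RT60 = 0.161 * V / (-S * ln(1 - alpha))
Compute ln(1 - 0.322) = ln(0.678) = -0.388608
Denominator: -370.2 * -0.388608 = 143.8627
Numerator: 0.161 * 388.9 = 62.6129
RT60 = 62.6129 / 143.8627 = 0.435

0.435 s


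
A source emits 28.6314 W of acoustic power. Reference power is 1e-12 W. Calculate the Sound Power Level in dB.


Given values:
  W = 28.6314 W
  W_ref = 1e-12 W
Formula: SWL = 10 * log10(W / W_ref)
Compute ratio: W / W_ref = 28631400000000
Compute log10: log10(28631400000000) = 13.456843
Multiply: SWL = 10 * 13.456843 = 134.57

134.57 dB


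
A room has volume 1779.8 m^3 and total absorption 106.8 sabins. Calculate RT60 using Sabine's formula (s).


Given values:
  V = 1779.8 m^3
  A = 106.8 sabins
Formula: RT60 = 0.161 * V / A
Numerator: 0.161 * 1779.8 = 286.5478
RT60 = 286.5478 / 106.8 = 2.683

2.683 s


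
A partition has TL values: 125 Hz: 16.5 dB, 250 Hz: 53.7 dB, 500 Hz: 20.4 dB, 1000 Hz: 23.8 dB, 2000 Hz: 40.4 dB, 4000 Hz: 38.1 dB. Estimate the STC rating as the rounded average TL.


Given TL values at each frequency:
  125 Hz: 16.5 dB
  250 Hz: 53.7 dB
  500 Hz: 20.4 dB
  1000 Hz: 23.8 dB
  2000 Hz: 40.4 dB
  4000 Hz: 38.1 dB
Formula: STC ~ round(average of TL values)
Sum = 16.5 + 53.7 + 20.4 + 23.8 + 40.4 + 38.1 = 192.9
Average = 192.9 / 6 = 32.15
Rounded: 32

32


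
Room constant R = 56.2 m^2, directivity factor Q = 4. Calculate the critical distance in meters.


Given values:
  R = 56.2 m^2, Q = 4
Formula: d_c = 0.141 * sqrt(Q * R)
Compute Q * R = 4 * 56.2 = 224.8
Compute sqrt(224.8) = 14.9933
d_c = 0.141 * 14.9933 = 2.114

2.114 m


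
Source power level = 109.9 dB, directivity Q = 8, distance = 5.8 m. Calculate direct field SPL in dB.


Given values:
  Lw = 109.9 dB, Q = 8, r = 5.8 m
Formula: SPL = Lw + 10 * log10(Q / (4 * pi * r^2))
Compute 4 * pi * r^2 = 4 * pi * 5.8^2 = 422.7327
Compute Q / denom = 8 / 422.7327 = 0.01892449
Compute 10 * log10(0.01892449) = -17.2298
SPL = 109.9 + (-17.2298) = 92.67

92.67 dB
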